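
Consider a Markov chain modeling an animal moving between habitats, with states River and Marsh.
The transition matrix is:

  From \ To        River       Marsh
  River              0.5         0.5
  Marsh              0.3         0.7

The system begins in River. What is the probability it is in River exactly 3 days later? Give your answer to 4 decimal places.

0.3800

Propagate the distribution vector 3 days from River.
After 0 days: (1.0000, 0.0000)
After 1 day: (0.5000, 0.5000)
After 2 days: (0.4000, 0.6000)
After 3 days: (0.3800, 0.6200)
P(in River after 3 days) = 0.3800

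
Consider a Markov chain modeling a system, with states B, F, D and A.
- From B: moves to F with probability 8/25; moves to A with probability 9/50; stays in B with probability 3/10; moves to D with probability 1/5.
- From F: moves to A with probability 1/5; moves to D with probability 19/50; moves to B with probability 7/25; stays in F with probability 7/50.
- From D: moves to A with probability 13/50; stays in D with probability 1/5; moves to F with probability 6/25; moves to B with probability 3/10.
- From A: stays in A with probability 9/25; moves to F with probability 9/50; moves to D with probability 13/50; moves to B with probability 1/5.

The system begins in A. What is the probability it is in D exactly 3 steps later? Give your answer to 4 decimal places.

0.2551

Propagate the distribution vector 3 steps from A.
After 0 steps: (0.0000, 0.0000, 0.0000, 1.0000)
After 1 step: (0.2000, 0.1800, 0.2600, 0.3600)
After 2 steps: (0.2604, 0.2164, 0.2540, 0.2692)
After 3 steps: (0.2688, 0.2230, 0.2551, 0.2531)
P(in D after 3 steps) = 0.2551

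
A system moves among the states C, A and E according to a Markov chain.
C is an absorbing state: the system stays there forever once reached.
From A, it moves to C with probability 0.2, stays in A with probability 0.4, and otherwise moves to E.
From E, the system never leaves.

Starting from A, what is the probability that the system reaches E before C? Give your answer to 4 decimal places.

0.6667

Let h(s) be the probability of absorption at E starting from transient state s. Then h(E) = 1 and h(C) = 0. By first-step analysis:
h(A) = 0.2·0 + 0.4·h(A) + 0.4·1
Solving: h(A) = 0.6667.
Starting from A, the probability is 0.6667.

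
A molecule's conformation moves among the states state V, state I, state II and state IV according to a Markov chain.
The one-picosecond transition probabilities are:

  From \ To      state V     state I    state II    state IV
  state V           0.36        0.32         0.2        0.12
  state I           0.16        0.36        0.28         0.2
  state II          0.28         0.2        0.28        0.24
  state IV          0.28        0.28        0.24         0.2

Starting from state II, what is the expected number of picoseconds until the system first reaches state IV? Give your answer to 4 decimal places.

5.0826

Let t(s) be the expected number of picoseconds to first reach state IV from state s, with t(state IV) = 0. Conditioning on the first picosecond:
t(state V) = 1 + 0.36·t(state V) + 0.32·t(state I) + 0.2·t(state II)
t(state I) = 1 + 0.16·t(state V) + 0.36·t(state I) + 0.28·t(state II)
t(state II) = 1 + 0.28·t(state V) + 0.2·t(state I) + 0.28·t(state II)
Solving: t(state V) = 5.7645, t(state I) = 5.2273, t(state II) = 5.0826.
Expected picoseconds from state II to state IV: 5.0826.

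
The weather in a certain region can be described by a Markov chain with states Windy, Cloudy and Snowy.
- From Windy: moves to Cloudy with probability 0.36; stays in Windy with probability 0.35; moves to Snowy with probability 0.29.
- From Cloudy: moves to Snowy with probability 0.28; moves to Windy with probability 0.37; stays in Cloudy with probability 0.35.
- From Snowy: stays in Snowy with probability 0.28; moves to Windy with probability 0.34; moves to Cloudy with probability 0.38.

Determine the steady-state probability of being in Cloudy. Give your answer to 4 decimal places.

0.3621

Let the stationary distribution be π with π = πP and π_1 + π_2 + π_3 = 1.
π_1 = 0.35·π_1 + 0.37·π_2 + 0.34·π_3
π_2 = 0.36·π_1 + 0.35·π_2 + 0.38·π_3
Solving with the normalization constraint gives π = (0.3544, 0.3621, 0.2835).
So the stationary probability of Cloudy is 0.3621.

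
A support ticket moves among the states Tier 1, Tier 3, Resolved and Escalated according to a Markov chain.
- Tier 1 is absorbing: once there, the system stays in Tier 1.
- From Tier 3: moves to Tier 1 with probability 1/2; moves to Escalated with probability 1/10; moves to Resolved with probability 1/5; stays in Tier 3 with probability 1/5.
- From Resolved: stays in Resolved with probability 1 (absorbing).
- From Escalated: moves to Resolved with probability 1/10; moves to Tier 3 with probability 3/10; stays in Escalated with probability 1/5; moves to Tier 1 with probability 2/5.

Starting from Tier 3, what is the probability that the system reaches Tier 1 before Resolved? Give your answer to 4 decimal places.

0.7213

Let h(s) be the probability of absorption at Tier 1 starting from transient state s. Then h(Tier 1) = 1 and h(Resolved) = 0. By first-step analysis:
h(Tier 3) = 0.5·1 + 0.2·h(Tier 3) + 0.2·0 + 0.1·h(Escalated)
h(Escalated) = 0.4·1 + 0.3·h(Tier 3) + 0.1·0 + 0.2·h(Escalated)
Solving: h(Tier 3) = 0.7213, h(Escalated) = 0.7705.
Starting from Tier 3, the probability is 0.7213.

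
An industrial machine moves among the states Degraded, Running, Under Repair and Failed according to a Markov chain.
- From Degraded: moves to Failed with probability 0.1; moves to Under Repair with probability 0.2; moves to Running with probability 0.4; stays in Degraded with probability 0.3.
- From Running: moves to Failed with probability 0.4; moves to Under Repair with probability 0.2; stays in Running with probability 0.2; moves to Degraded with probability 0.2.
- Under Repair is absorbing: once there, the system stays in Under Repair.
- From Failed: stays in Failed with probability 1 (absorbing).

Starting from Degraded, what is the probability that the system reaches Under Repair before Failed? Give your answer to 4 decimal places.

0.5000

Let h(s) be the probability of absorption at Under Repair starting from transient state s. Then h(Under Repair) = 1 and h(Failed) = 0. By first-step analysis:
h(Degraded) = 0.3·h(Degraded) + 0.4·h(Running) + 0.2·1 + 0.1·0
h(Running) = 0.2·h(Degraded) + 0.2·h(Running) + 0.2·1 + 0.4·0
Solving: h(Degraded) = 0.5000, h(Running) = 0.3750.
Starting from Degraded, the probability is 0.5000.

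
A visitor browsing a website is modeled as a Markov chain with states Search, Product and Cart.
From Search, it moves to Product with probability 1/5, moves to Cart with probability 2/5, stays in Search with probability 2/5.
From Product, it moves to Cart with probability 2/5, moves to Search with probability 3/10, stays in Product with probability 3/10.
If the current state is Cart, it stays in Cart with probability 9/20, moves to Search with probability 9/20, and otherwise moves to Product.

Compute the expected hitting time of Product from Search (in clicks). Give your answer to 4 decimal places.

6.3333

Let t(s) be the expected number of clicks to first reach Product from state s, with t(Product) = 0. Conditioning on the first click:
t(Search) = 1 + 0.4·t(Search) + 0.4·t(Cart)
t(Cart) = 1 + 0.45·t(Search) + 0.45·t(Cart)
Solving: t(Search) = 6.3333, t(Cart) = 7.0000.
Expected clicks from Search to Product: 6.3333.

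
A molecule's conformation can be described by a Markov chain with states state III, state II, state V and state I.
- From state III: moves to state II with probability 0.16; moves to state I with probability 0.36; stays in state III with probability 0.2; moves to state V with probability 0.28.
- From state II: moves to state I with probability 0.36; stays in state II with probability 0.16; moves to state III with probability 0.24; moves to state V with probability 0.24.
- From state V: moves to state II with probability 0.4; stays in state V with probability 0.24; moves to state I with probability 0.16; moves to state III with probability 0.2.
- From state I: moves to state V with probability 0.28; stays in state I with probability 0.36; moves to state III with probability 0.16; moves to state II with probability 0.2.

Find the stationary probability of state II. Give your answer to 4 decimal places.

0.2348

Let the stationary distribution be π with π = πP and π_1 + π_2 + π_3 + π_4 = 1.
π_1 = 0.2·π_1 + 0.24·π_2 + 0.2·π_3 + 0.16·π_4
π_2 = 0.16·π_1 + 0.16·π_2 + 0.4·π_3 + 0.2·π_4
π_3 = 0.28·π_1 + 0.24·π_2 + 0.24·π_3 + 0.28·π_4
Solving with the normalization constraint gives π = (0.1971, 0.2348, 0.2602, 0.3080).
So the stationary probability of state II is 0.2348.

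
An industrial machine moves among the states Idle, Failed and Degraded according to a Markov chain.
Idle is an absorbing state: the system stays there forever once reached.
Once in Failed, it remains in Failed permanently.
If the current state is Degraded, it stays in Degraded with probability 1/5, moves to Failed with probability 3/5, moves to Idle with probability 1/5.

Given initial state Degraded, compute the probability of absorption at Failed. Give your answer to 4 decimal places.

Let h(s) be the probability of absorption at Failed starting from transient state s. Then h(Failed) = 1 and h(Idle) = 0. By first-step analysis:
h(Degraded) = 0.2·0 + 0.6·1 + 0.2·h(Degraded)
Solving: h(Degraded) = 0.7500.
Starting from Degraded, the probability is 0.7500.

0.7500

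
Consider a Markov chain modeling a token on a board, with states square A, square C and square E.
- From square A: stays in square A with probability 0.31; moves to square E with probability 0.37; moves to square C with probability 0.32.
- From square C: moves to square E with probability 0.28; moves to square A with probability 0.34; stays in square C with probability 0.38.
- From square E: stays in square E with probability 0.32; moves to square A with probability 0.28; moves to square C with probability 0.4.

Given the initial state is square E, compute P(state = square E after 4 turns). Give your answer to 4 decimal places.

Propagate the distribution vector 4 turns from square E.
After 0 turns: (0.0000, 0.0000, 1.0000)
After 1 turn: (0.2800, 0.4000, 0.3200)
After 2 turns: (0.3124, 0.3696, 0.3180)
After 3 turns: (0.3115, 0.3676, 0.3208)
After 4 turns: (0.3114, 0.3677, 0.3209)
P(in square E after 4 turns) = 0.3209

0.3209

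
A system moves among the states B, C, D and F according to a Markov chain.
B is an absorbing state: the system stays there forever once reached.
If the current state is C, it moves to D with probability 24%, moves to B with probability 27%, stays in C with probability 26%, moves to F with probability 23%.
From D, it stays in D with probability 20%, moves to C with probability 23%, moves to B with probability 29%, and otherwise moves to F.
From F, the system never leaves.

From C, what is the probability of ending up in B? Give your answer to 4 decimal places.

0.5320

Let h(s) be the probability of absorption at B starting from transient state s. Then h(B) = 1 and h(F) = 0. By first-step analysis:
h(C) = 0.27·1 + 0.26·h(C) + 0.24·h(D) + 0.23·0
h(D) = 0.29·1 + 0.23·h(C) + 0.2·h(D) + 0.28·0
Solving: h(C) = 0.5320, h(D) = 0.5155.
Starting from C, the probability is 0.5320.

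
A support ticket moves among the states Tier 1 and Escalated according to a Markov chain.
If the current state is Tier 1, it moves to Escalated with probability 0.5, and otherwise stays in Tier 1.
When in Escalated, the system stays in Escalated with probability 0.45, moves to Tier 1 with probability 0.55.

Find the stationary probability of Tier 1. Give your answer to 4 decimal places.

0.5238

Let the stationary distribution be π with π = πP and π_1 + π_2 = 1.
π_1 = 0.5·π_1 + 0.55·π_2
Solving with the normalization constraint gives π = (0.5238, 0.4762).
So the stationary probability of Tier 1 is 0.5238.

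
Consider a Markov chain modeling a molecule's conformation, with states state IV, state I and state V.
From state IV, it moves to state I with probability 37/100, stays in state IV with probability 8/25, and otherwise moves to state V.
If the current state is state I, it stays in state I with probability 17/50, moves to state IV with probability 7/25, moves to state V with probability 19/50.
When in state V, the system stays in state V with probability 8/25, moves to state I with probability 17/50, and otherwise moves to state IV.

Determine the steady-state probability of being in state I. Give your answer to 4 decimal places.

Let the stationary distribution be π with π = πP and π_1 + π_2 + π_3 = 1.
π_1 = 0.32·π_1 + 0.28·π_2 + 0.34·π_3
π_2 = 0.37·π_1 + 0.34·π_2 + 0.34·π_3
Solving with the normalization constraint gives π = (0.3128, 0.3494, 0.3378).
So the stationary probability of state I is 0.3494.

0.3494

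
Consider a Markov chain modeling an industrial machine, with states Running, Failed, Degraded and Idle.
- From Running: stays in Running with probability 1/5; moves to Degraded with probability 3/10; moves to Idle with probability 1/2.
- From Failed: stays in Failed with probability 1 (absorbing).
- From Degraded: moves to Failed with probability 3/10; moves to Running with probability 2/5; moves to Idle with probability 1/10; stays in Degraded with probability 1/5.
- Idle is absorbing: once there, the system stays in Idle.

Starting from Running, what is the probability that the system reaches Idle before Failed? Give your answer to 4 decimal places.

0.8269

Let h(s) be the probability of absorption at Idle starting from transient state s. Then h(Idle) = 1 and h(Failed) = 0. By first-step analysis:
h(Running) = 0.2·h(Running) + 0.3·h(Degraded) + 0.5·1
h(Degraded) = 0.4·h(Running) + 0.3·0 + 0.2·h(Degraded) + 0.1·1
Solving: h(Running) = 0.8269, h(Degraded) = 0.5385.
Starting from Running, the probability is 0.8269.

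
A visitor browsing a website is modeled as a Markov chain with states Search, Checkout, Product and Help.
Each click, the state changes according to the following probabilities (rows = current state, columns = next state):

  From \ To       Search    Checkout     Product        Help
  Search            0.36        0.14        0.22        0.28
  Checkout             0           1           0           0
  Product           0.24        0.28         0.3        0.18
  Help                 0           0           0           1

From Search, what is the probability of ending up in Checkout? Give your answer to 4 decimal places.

0.4038

Let h(s) be the probability of absorption at Checkout starting from transient state s. Then h(Checkout) = 1 and h(Help) = 0. By first-step analysis:
h(Search) = 0.36·h(Search) + 0.14·1 + 0.22·h(Product) + 0.28·0
h(Product) = 0.24·h(Search) + 0.28·1 + 0.3·h(Product) + 0.18·0
Solving: h(Search) = 0.4038, h(Product) = 0.5385.
Starting from Search, the probability is 0.4038.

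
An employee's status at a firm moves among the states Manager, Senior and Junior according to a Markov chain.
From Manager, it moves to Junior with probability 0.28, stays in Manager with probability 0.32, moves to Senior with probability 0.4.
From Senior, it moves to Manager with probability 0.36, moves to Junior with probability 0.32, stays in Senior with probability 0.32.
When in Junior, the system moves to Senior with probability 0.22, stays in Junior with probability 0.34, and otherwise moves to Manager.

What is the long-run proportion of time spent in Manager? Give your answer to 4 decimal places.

Let the stationary distribution be π with π = πP and π_1 + π_2 + π_3 = 1.
π_1 = 0.32·π_1 + 0.36·π_2 + 0.44·π_3
π_2 = 0.4·π_1 + 0.32·π_2 + 0.22·π_3
Solving with the normalization constraint gives π = (0.3701, 0.3185, 0.3114).
So the stationary probability of Manager is 0.3701.

0.3701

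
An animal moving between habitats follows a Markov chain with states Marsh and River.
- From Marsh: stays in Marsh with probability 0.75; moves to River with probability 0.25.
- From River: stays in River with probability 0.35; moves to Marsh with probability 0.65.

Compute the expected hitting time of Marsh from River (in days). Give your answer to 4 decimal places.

Let t(s) be the expected number of days to first reach Marsh from state s, with t(Marsh) = 0. Conditioning on the first day:
t(River) = 1 + 0.35·t(River)
Solving: t(River) = 1.5385.
Expected days from River to Marsh: 1.5385.

1.5385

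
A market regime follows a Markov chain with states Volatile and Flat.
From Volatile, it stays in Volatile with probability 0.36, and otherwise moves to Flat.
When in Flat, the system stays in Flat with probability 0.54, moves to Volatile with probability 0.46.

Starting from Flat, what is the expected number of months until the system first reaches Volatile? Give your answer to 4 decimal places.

Let t(s) be the expected number of months to first reach Volatile from state s, with t(Volatile) = 0. Conditioning on the first month:
t(Flat) = 1 + 0.54·t(Flat)
Solving: t(Flat) = 2.1739.
Expected months from Flat to Volatile: 2.1739.

2.1739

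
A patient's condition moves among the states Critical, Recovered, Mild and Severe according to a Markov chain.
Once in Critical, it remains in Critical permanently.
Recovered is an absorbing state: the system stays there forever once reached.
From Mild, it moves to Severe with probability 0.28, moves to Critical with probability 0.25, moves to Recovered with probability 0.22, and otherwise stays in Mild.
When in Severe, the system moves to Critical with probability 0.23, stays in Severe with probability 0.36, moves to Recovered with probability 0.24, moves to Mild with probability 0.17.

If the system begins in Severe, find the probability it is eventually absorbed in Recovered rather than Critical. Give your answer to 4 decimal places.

Let h(s) be the probability of absorption at Recovered starting from transient state s. Then h(Recovered) = 1 and h(Critical) = 0. By first-step analysis:
h(Mild) = 0.25·0 + 0.22·1 + 0.25·h(Mild) + 0.28·h(Severe)
h(Severe) = 0.23·0 + 0.24·1 + 0.17·h(Mild) + 0.36·h(Severe)
Solving: h(Mild) = 0.4810, h(Severe) = 0.5028.
Starting from Severe, the probability is 0.5028.

0.5028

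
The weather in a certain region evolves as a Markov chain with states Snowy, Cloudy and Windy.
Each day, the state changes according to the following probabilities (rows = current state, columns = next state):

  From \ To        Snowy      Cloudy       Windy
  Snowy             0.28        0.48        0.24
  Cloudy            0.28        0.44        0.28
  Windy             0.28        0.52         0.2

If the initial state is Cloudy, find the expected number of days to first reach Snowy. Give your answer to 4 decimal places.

3.5714

Let t(s) be the expected number of days to first reach Snowy from state s, with t(Snowy) = 0. Conditioning on the first day:
t(Cloudy) = 1 + 0.44·t(Cloudy) + 0.28·t(Windy)
t(Windy) = 1 + 0.52·t(Cloudy) + 0.2·t(Windy)
Solving: t(Cloudy) = 3.5714, t(Windy) = 3.5714.
Expected days from Cloudy to Snowy: 3.5714.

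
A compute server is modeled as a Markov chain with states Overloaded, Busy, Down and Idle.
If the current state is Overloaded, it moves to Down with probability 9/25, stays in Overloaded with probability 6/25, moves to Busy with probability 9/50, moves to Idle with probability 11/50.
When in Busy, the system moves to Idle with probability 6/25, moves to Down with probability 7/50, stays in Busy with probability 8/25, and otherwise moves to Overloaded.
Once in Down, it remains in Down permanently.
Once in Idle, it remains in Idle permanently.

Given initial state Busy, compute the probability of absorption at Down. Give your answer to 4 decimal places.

0.4633

Let h(s) be the probability of absorption at Down starting from transient state s. Then h(Down) = 1 and h(Idle) = 0. By first-step analysis:
h(Overloaded) = 0.24·h(Overloaded) + 0.18·h(Busy) + 0.36·1 + 0.22·0
h(Busy) = 0.3·h(Overloaded) + 0.32·h(Busy) + 0.14·1 + 0.24·0
Solving: h(Overloaded) = 0.5834, h(Busy) = 0.4633.
Starting from Busy, the probability is 0.4633.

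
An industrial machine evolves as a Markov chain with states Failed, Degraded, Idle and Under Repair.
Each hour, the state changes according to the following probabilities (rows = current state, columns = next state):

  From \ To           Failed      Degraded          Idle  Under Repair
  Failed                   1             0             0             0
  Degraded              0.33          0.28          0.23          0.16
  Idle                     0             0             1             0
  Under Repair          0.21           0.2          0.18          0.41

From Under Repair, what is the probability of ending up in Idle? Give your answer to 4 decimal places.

0.4470

Let h(s) be the probability of absorption at Idle starting from transient state s. Then h(Idle) = 1 and h(Failed) = 0. By first-step analysis:
h(Degraded) = 0.33·0 + 0.28·h(Degraded) + 0.23·1 + 0.16·h(Under Repair)
h(Under Repair) = 0.21·0 + 0.2·h(Degraded) + 0.18·1 + 0.41·h(Under Repair)
Solving: h(Degraded) = 0.4188, h(Under Repair) = 0.4470.
Starting from Under Repair, the probability is 0.4470.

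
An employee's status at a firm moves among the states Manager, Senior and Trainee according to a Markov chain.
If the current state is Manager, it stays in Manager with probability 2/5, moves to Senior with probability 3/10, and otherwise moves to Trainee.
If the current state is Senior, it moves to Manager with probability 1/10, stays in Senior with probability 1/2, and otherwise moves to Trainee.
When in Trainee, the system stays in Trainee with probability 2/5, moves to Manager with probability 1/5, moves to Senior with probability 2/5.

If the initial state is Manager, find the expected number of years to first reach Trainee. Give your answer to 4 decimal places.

Let t(s) be the expected number of years to first reach Trainee from state s, with t(Trainee) = 0. Conditioning on the first year:
t(Manager) = 1 + 0.4·t(Manager) + 0.3·t(Senior)
t(Senior) = 1 + 0.1·t(Manager) + 0.5·t(Senior)
Solving: t(Manager) = 2.9630, t(Senior) = 2.5926.
Expected years from Manager to Trainee: 2.9630.

2.9630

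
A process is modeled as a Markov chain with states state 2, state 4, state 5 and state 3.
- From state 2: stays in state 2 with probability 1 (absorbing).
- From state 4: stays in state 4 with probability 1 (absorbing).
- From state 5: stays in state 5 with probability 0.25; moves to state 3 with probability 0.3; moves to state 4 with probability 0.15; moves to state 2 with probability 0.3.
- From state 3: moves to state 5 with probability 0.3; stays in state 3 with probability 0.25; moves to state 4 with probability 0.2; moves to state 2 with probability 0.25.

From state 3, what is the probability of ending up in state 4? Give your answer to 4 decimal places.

Let h(s) be the probability of absorption at state 4 starting from transient state s. Then h(state 4) = 1 and h(state 2) = 0. By first-step analysis:
h(state 5) = 0.3·0 + 0.15·1 + 0.25·h(state 5) + 0.3·h(state 3)
h(state 3) = 0.25·0 + 0.2·1 + 0.3·h(state 5) + 0.25·h(state 3)
Solving: h(state 5) = 0.3651, h(state 3) = 0.4127.
Starting from state 3, the probability is 0.4127.

0.4127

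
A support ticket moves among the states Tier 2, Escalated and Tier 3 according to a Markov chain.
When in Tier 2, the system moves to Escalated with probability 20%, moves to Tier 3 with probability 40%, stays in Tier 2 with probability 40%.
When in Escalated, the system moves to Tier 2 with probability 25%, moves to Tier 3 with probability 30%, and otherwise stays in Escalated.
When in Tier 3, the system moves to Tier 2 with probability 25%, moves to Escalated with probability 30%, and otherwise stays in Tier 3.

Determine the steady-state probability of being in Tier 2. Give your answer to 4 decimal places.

Let the stationary distribution be π with π = πP and π_1 + π_2 + π_3 = 1.
π_1 = 0.4·π_1 + 0.25·π_2 + 0.25·π_3
π_2 = 0.2·π_1 + 0.45·π_2 + 0.3·π_3
Solving with the normalization constraint gives π = (0.2941, 0.3183, 0.3875).
So the stationary probability of Tier 2 is 0.2941.

0.2941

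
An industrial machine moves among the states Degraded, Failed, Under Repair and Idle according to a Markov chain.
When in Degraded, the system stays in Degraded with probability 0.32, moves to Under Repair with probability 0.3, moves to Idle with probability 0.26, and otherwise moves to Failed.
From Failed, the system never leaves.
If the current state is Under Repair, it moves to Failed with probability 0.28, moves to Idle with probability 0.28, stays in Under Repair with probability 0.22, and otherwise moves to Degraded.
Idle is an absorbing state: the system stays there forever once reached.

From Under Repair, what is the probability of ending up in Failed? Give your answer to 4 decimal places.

0.4668

Let h(s) be the probability of absorption at Failed starting from transient state s. Then h(Failed) = 1 and h(Idle) = 0. By first-step analysis:
h(Degraded) = 0.32·h(Degraded) + 0.12·1 + 0.3·h(Under Repair) + 0.26·0
h(Under Repair) = 0.22·h(Degraded) + 0.28·1 + 0.22·h(Under Repair) + 0.28·0
Solving: h(Degraded) = 0.3824, h(Under Repair) = 0.4668.
Starting from Under Repair, the probability is 0.4668.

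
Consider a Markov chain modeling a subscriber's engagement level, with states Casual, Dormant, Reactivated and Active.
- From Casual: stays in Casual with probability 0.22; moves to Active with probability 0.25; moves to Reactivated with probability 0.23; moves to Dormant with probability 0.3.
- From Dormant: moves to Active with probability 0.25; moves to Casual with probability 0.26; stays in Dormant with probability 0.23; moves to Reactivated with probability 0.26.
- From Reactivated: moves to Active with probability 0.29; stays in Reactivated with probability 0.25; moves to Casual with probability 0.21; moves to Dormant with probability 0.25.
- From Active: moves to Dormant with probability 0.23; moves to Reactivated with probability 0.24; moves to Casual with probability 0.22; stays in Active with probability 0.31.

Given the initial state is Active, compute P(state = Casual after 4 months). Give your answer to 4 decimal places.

0.2276

Propagate the distribution vector 4 months from Active.
After 0 months: (0.0000, 0.0000, 0.0000, 1.0000)
After 1 month: (0.2200, 0.2300, 0.2400, 0.3100)
After 2 months: (0.2268, 0.2502, 0.2448, 0.2782)
After 3 months: (0.2276, 0.2508, 0.2452, 0.2765)
After 4 months: (0.2276, 0.2508, 0.2452, 0.2764)
P(in Casual after 4 months) = 0.2276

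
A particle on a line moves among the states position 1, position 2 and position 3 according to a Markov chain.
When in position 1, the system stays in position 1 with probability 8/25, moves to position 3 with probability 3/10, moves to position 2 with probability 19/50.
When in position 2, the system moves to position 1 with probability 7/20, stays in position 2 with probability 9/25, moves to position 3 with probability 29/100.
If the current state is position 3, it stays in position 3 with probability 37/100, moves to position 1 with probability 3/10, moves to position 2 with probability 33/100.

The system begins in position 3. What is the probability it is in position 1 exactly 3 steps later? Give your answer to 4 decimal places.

0.3242

Propagate the distribution vector 3 steps from position 3.
After 0 steps: (0.0000, 0.0000, 1.0000)
After 1 step: (0.3000, 0.3300, 0.3700)
After 2 steps: (0.3225, 0.3549, 0.3226)
After 3 steps: (0.3242, 0.3568, 0.3190)
P(in position 1 after 3 steps) = 0.3242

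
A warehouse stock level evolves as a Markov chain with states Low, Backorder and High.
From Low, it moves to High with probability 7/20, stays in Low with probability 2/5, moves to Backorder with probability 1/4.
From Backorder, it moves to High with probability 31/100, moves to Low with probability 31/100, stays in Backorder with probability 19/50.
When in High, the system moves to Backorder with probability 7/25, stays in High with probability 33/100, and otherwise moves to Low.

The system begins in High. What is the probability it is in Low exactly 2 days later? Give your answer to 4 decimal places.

Sum over the intermediate state after 1 day:
P = P(High→Low)·P(Low→Low) + P(High→Backorder)·P(Backorder→Low) + P(High→High)·P(High→Low)
  = 0.39×0.4 + 0.28×0.31 + 0.33×0.39
  = 0.1560 + 0.0868 + 0.1287 = 0.3715

0.3715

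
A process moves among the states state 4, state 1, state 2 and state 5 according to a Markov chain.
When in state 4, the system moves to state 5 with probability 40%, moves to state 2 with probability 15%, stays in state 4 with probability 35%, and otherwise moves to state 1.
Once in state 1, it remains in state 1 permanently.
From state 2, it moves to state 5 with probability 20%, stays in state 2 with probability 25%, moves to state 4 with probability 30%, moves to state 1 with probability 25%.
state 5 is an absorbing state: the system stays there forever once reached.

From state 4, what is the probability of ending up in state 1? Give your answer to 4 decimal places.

Let h(s) be the probability of absorption at state 1 starting from transient state s. Then h(state 1) = 1 and h(state 5) = 0. By first-step analysis:
h(state 4) = 0.35·h(state 4) + 0.1·1 + 0.15·h(state 2) + 0.4·0
h(state 2) = 0.3·h(state 4) + 0.25·1 + 0.25·h(state 2) + 0.2·0
Solving: h(state 4) = 0.2542, h(state 2) = 0.4350.
Starting from state 4, the probability is 0.2542.

0.2542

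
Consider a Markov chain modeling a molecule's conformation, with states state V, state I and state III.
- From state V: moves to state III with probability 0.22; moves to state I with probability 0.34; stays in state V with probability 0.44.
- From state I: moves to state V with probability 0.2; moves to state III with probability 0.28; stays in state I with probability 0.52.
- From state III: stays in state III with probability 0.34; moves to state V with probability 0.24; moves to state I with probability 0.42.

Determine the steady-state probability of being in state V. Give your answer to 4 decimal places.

Let the stationary distribution be π with π = πP and π_1 + π_2 + π_3 = 1.
π_1 = 0.44·π_1 + 0.2·π_2 + 0.24·π_3
π_2 = 0.34·π_1 + 0.52·π_2 + 0.42·π_3
Solving with the normalization constraint gives π = (0.2779, 0.4420, 0.2801).
So the stationary probability of state V is 0.2779.

0.2779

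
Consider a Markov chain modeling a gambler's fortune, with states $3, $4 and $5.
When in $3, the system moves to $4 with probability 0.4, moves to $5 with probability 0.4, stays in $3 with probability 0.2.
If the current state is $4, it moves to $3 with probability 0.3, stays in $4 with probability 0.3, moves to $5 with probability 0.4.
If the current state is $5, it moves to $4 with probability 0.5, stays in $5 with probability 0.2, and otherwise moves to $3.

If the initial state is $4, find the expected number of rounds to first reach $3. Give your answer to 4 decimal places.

Let t(s) be the expected number of rounds to first reach $3 from state s, with t($3) = 0. Conditioning on the first round:
t($4) = 1 + 0.3·t($4) + 0.4·t($5)
t($5) = 1 + 0.5·t($4) + 0.2·t($5)
Solving: t($4) = 3.3333, t($5) = 3.3333.
Expected rounds from $4 to $3: 3.3333.

3.3333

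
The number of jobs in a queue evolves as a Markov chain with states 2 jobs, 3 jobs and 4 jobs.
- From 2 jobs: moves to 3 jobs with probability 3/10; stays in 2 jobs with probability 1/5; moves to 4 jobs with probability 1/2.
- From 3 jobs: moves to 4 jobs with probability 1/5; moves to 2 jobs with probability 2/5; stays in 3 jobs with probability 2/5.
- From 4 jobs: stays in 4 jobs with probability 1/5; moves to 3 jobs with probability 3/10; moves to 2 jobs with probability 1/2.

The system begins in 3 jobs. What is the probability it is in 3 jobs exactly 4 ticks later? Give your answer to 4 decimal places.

0.3334

Propagate the distribution vector 4 ticks from 3 jobs.
After 0 ticks: (0.0000, 1.0000, 0.0000)
After 1 tick: (0.4000, 0.4000, 0.2000)
After 2 ticks: (0.3400, 0.3400, 0.3200)
After 3 ticks: (0.3640, 0.3340, 0.3020)
After 4 ticks: (0.3574, 0.3334, 0.3092)
P(in 3 jobs after 4 ticks) = 0.3334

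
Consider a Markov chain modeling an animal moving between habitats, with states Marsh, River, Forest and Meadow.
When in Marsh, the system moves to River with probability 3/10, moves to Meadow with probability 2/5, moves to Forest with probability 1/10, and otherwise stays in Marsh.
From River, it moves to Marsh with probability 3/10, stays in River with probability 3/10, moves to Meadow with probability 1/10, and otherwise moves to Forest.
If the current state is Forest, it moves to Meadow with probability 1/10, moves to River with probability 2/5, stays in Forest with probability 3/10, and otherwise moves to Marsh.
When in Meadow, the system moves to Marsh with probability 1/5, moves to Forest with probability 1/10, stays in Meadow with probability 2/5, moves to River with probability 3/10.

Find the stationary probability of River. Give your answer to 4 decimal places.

0.3205

Let the stationary distribution be π with π = πP and π_1 + π_2 + π_3 + π_4 = 1.
π_1 = 0.2·π_1 + 0.3·π_2 + 0.2·π_3 + 0.2·π_4
π_2 = 0.3·π_1 + 0.3·π_2 + 0.4·π_3 + 0.3·π_4
π_3 = 0.1·π_1 + 0.3·π_2 + 0.3·π_3 + 0.1·π_4
Solving with the normalization constraint gives π = (0.2321, 0.3205, 0.2051, 0.2423).
So the stationary probability of River is 0.3205.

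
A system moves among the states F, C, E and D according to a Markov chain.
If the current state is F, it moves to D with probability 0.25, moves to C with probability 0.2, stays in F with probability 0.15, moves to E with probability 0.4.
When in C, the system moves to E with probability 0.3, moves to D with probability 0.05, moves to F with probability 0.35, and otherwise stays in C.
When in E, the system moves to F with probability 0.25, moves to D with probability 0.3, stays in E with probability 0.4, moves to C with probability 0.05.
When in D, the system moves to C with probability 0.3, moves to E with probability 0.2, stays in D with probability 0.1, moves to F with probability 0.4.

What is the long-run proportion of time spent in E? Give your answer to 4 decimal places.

0.3413

Let the stationary distribution be π with π = πP and π_1 + π_2 + π_3 + π_4 = 1.
π_1 = 0.15·π_1 + 0.35·π_2 + 0.25·π_3 + 0.4·π_4
π_2 = 0.2·π_1 + 0.3·π_2 + 0.05·π_3 + 0.3·π_4
π_3 = 0.4·π_1 + 0.3·π_2 + 0.4·π_3 + 0.2·π_4
Solving with the normalization constraint gives π = (0.2715, 0.1875, 0.3413, 0.1996).
So the stationary probability of E is 0.3413.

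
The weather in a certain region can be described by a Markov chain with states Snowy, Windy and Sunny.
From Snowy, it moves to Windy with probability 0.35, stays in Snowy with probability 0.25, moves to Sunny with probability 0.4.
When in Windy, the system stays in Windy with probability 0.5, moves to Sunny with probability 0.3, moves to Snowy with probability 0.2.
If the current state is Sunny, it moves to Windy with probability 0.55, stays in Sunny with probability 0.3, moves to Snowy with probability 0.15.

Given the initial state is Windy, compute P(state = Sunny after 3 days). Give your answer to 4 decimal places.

Propagate the distribution vector 3 days from Windy.
After 0 days: (0.0000, 1.0000, 0.0000)
After 1 day: (0.2000, 0.5000, 0.3000)
After 2 days: (0.1950, 0.4850, 0.3200)
After 3 days: (0.1938, 0.4868, 0.3195)
P(in Sunny after 3 days) = 0.3195

0.3195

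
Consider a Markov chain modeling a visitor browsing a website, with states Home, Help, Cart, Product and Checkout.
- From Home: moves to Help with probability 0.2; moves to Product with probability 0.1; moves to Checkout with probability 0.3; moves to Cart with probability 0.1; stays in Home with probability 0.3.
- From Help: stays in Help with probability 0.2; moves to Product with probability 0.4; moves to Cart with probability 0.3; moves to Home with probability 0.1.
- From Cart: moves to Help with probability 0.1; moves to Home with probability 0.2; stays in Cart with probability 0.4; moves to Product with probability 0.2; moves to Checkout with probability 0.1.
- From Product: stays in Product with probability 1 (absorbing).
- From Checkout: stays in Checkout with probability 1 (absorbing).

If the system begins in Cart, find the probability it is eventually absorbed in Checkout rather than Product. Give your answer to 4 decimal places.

Let h(s) be the probability of absorption at Checkout starting from transient state s. Then h(Checkout) = 1 and h(Product) = 0. By first-step analysis:
h(Home) = 0.3·h(Home) + 0.2·h(Help) + 0.1·h(Cart) + 0.1·0 + 0.3·1
h(Help) = 0.1·h(Home) + 0.2·h(Help) + 0.3·h(Cart) + 0.4·0
h(Cart) = 0.2·h(Home) + 0.1·h(Help) + 0.4·h(Cart) + 0.2·0 + 0.1·1
Solving: h(Home) = 0.5438, h(Help) = 0.2117, h(Cart) = 0.3832.
Starting from Cart, the probability is 0.3832.

0.3832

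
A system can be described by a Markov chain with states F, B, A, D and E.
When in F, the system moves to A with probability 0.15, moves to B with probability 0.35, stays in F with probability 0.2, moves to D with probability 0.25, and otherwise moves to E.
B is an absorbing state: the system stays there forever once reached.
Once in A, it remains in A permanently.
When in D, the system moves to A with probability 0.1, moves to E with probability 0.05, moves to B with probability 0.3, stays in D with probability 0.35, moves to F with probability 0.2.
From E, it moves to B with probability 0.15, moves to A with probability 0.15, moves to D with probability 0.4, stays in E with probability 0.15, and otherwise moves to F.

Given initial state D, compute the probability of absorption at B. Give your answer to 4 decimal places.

0.7280

Let h(s) be the probability of absorption at B starting from transient state s. Then h(B) = 1 and h(A) = 0. By first-step analysis:
h(F) = 0.2·h(F) + 0.35·1 + 0.15·0 + 0.25·h(D) + 0.05·h(E)
h(D) = 0.2·h(F) + 0.3·1 + 0.1·0 + 0.35·h(D) + 0.05·h(E)
h(E) = 0.15·h(F) + 0.15·1 + 0.15·0 + 0.4·h(D) + 0.15·h(E)
Solving: h(F) = 0.7052, h(D) = 0.7280, h(E) = 0.6435.
Starting from D, the probability is 0.7280.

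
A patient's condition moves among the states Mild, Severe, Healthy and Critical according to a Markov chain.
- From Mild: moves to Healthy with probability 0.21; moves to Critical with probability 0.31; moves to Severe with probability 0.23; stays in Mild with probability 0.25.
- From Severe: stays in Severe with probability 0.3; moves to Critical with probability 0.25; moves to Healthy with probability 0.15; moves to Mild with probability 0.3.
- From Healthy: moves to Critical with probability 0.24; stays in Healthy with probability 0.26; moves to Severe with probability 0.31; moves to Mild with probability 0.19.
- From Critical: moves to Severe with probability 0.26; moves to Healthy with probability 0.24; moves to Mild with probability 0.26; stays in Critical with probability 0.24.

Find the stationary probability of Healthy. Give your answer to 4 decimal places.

Let the stationary distribution be π with π = πP and π_1 + π_2 + π_3 + π_4 = 1.
π_1 = 0.25·π_1 + 0.3·π_2 + 0.19·π_3 + 0.26·π_4
π_2 = 0.23·π_1 + 0.3·π_2 + 0.31·π_3 + 0.26·π_4
π_3 = 0.21·π_1 + 0.15·π_2 + 0.26·π_3 + 0.24·π_4
Solving with the normalization constraint gives π = (0.2536, 0.2739, 0.2120, 0.2605).
So the stationary probability of Healthy is 0.2120.

0.2120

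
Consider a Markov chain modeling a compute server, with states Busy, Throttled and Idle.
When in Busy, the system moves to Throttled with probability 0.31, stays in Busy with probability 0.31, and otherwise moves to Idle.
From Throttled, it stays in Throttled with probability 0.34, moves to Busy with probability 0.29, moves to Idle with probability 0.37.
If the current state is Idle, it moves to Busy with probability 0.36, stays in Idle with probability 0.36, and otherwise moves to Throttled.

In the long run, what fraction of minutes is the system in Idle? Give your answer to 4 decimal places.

Let the stationary distribution be π with π = πP and π_1 + π_2 + π_3 = 1.
π_1 = 0.31·π_1 + 0.29·π_2 + 0.36·π_3
π_2 = 0.31·π_1 + 0.34·π_2 + 0.28·π_3
Solving with the normalization constraint gives π = (0.3223, 0.3082, 0.3695).
So the stationary probability of Idle is 0.3695.

0.3695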